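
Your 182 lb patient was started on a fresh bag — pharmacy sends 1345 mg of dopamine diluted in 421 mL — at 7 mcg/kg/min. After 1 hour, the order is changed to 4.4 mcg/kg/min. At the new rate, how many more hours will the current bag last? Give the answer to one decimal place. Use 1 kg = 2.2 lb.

Initial rate:
Weight = 182 lb ÷ 2.2 lb/kg = 82.72727 kg
Dose = 7 mcg/kg/min × 82.72727 kg = 579.0909 mcg/min
579.0909 mcg/min × 60 min/hr = 34745.45 mcg/hr
Concentration = 1345 mg ÷ 421 mL = 3.194774 mg/mL = 3194.774 mcg/mL
Rate = 34745.45 mcg/hr ÷ 3194.774 mcg/mL = 10.87571 mL/hr
Volume infused so far = 10.87571 mL/hr × 1 hr = 10.87571 mL
Volume remaining = 421 − 10.87571 = 410.1243 mL
New rate:
Dose = 4.4 mcg/kg/min × 82.72727 kg = 364 mcg/min
364 mcg/min × 60 min/hr = 21840 mcg/hr
Rate = 21840 mcg/hr ÷ 3194.774 mcg/mL = 6.836164 mL/hr
Time remaining = 410.1243 mL ÷ 6.836164 mL/hr = 59.99334 hr

60.0 hours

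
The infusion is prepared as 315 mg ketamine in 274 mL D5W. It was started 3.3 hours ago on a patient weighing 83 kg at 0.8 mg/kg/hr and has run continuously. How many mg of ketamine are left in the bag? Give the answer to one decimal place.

95.9 mg

Dose = 0.8 mg/kg/hr × 83 kg = 66.4 mg/hr
Concentration = 315 mg ÷ 274 mL = 1.149635 mg/mL
Rate = 66.4 mg/hr ÷ 1.149635 mg/mL = 57.75746 mL/hr
Volume infused = 57.75746 mL/hr × 3.3 hr = 190.5996 mL
Volume remaining = 274 − 190.5996 = 83.40038 mL
Drug remaining = 83.40038 mL × 1.149635 mg/mL = 95.88 mg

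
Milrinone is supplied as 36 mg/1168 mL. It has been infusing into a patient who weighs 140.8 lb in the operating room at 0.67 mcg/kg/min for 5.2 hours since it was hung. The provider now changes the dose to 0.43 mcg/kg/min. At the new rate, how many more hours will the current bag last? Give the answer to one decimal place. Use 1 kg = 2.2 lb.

13.7 hours

Initial rate:
Weight = 140.8 lb ÷ 2.2 lb/kg = 64 kg
Dose = 0.67 mcg/kg/min × 64 kg = 42.88 mcg/min
42.88 mcg/min × 60 min/hr = 2572.8 mcg/hr
Concentration = 36 mg ÷ 1168 mL = 0.03082192 mg/mL = 30.82192 mcg/mL
Rate = 2572.8 mcg/hr ÷ 30.82192 mcg/mL = 83.47307 mL/hr
Volume infused so far = 83.47307 mL/hr × 5.2 hr = 434.0599 mL
Volume remaining = 1168 − 434.0599 = 733.9401 mL
New rate:
Dose = 0.43 mcg/kg/min × 64 kg = 27.52 mcg/min
27.52 mcg/min × 60 min/hr = 1651.2 mcg/hr
Rate = 1651.2 mcg/hr ÷ 30.82192 mcg/mL = 53.57227 mL/hr
Time remaining = 733.9401 mL ÷ 53.57227 mL/hr = 13.7 hr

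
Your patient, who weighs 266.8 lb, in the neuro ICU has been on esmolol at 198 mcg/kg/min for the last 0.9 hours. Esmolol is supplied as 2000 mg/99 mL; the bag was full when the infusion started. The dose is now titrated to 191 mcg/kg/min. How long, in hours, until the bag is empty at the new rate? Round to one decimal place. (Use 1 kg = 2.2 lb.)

0.5 hours

Initial rate:
Weight = 266.8 lb ÷ 2.2 lb/kg = 121.2727 kg
Dose = 198 mcg/kg/min × 121.2727 kg = 24012 mcg/min
24012 mcg/min × 60 min/hr = 1440720 mcg/hr
Concentration = 2000 mg ÷ 99 mL = 20.20202 mg/mL = 20202.02 mcg/mL
Rate = 1440720 mcg/hr ÷ 20202.02 mcg/mL = 71.31564 mL/hr
Volume infused so far = 71.31564 mL/hr × 0.9 hr = 64.18408 mL
Volume remaining = 99 − 64.18408 = 34.81592 mL
New rate:
Dose = 191 mcg/kg/min × 121.2727 kg = 23163.09 mcg/min
23163.09 mcg/min × 60 min/hr = 1389785 mcg/hr
Rate = 1389785 mcg/hr ÷ 20202.02 mcg/mL = 68.79438 mL/hr
Time remaining = 34.81592 mL ÷ 68.79438 mL/hr = 0.5060867 hr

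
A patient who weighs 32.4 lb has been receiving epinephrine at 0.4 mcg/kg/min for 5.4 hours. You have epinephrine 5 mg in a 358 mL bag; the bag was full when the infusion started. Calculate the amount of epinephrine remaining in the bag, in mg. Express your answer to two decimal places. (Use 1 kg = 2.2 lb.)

Weight = 32.4 lb ÷ 2.2 lb/kg = 14.72727 kg
Dose = 0.4 mcg/kg/min × 14.72727 kg = 5.890909 mcg/min
5.890909 mcg/min × 60 min/hr = 353.4545 mcg/hr
Concentration = 5 mg ÷ 358 mL = 0.01396648 mg/mL = 13.96648 mcg/mL
Rate = 353.4545 mcg/hr ÷ 13.96648 mcg/mL = 25.30735 mL/hr
Volume infused = 25.30735 mL/hr × 5.4 hr = 136.6597 mL
Volume remaining = 358 − 136.6597 = 221.3403 mL
Drug remaining = 221.3403 mL × 13.96648 mcg/mL = 3091.345 mcg = 3.091345 mg

3.09 mg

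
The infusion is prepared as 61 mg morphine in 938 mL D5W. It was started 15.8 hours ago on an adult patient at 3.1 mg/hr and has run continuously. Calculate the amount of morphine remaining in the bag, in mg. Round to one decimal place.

Concentration = 61 mg ÷ 938 mL = 0.06503198 mg/mL
Rate = 3.1 mg/hr ÷ 0.06503198 mg/mL = 47.66885 mL/hr
Volume infused = 47.66885 mL/hr × 15.8 hr = 753.1679 mL
Volume remaining = 938 − 753.1679 = 184.8321 mL
Drug remaining = 184.8321 mL × 0.06503198 mg/mL = 12.02 mg

12.0 mg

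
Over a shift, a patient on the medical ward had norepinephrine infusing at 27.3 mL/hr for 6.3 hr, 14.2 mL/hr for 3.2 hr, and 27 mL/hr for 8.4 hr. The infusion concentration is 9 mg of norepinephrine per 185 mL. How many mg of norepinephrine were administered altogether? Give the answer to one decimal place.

Concentration = 9 mg ÷ 185 mL = 0.04864865 mg/mL
Stage 1: 27.3 mL/hr × 6.3 hr = 171.99 mL → 171.99 mL × 0.04864865 mg/mL = 8.367081 mg
Stage 2: 14.2 mL/hr × 3.2 hr = 45.44 mL → 45.44 mL × 0.04864865 mg/mL = 2.210595 mg
Stage 3: 27 mL/hr × 8.4 hr = 226.8 mL → 226.8 mL × 0.04864865 mg/mL = 11.03351 mg
Total = 8.367081 + 2.210595 + 11.03351 = 21.61119 mg

21.6 mg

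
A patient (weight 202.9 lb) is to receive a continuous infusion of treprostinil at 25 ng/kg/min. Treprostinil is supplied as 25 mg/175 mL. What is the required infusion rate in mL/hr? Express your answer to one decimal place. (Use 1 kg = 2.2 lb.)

1.0 mL/hr

Weight = 202.9 lb ÷ 2.2 lb/kg = 92.22727 kg
Dose = 25 ng/kg/min × 92.22727 kg = 2305.682 ng/min
2305.682 ng/min × 60 min/hr = 138340.9 ng/hr
Concentration = 25 mg ÷ 175 mL = 0.1428571 mg/mL = 142857.1 ng/mL
Rate = 138340.9 ng/hr ÷ 142857.1 ng/mL = 0.9683864 mL/hr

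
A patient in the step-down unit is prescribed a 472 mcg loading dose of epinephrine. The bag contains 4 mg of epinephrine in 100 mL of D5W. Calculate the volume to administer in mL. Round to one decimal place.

Concentration = 4 mg ÷ 100 mL = 0.04 mg/mL = 40 mcg/mL
Volume = 472 mcg ÷ 40 mcg/mL = 11.8 mL

11.8 mL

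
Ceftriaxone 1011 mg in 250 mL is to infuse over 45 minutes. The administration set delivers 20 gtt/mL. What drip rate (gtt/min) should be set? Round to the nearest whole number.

250 mL ÷ (45 min) = 5.555556 mL/min
5.555556 mL/min × 20 gtt/mL = 111.1111 gtt/min

111 gtt/min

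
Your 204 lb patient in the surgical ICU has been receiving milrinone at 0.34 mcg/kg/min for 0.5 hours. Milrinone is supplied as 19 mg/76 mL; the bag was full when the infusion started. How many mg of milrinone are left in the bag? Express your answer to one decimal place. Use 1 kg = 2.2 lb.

Weight = 204 lb ÷ 2.2 lb/kg = 92.72727 kg
Dose = 0.34 mcg/kg/min × 92.72727 kg = 31.52727 mcg/min
31.52727 mcg/min × 60 min/hr = 1891.636 mcg/hr
Concentration = 19 mg ÷ 76 mL = 0.25 mg/mL = 250 mcg/mL
Rate = 1891.636 mcg/hr ÷ 250 mcg/mL = 7.566545 mL/hr
Volume infused = 7.566545 mL/hr × 0.5 hr = 3.783273 mL
Volume remaining = 76 − 3.783273 = 72.21673 mL
Drug remaining = 72.21673 mL × 250 mcg/mL = 18054.18 mcg = 18.05418 mg

18.1 mg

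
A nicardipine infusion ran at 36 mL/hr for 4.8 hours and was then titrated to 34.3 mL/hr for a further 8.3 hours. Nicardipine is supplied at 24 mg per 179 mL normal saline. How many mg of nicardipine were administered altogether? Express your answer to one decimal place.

Concentration = 24 mg ÷ 179 mL = 0.1340782 mg/mL
Stage 1: 36 mL/hr × 4.8 hr = 172.8 mL → 172.8 mL × 0.1340782 mg/mL = 23.16872 mg
Stage 2: 34.3 mL/hr × 8.3 hr = 284.69 mL → 284.69 mL × 0.1340782 mg/mL = 38.17073 mg
Total = 23.16872 + 38.17073 = 61.33944 mg

61.3 mg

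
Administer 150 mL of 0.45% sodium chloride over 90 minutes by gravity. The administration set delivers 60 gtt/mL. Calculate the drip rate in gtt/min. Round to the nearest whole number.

150 mL ÷ (90 min) = 1.666667 mL/min
1.666667 mL/min × 60 gtt/mL = 100 gtt/min

100 gtt/min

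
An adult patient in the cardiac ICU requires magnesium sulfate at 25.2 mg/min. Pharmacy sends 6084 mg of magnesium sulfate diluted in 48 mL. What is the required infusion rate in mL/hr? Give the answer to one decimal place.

11.9 mL/hr

25.2 mg/min × 60 min/hr = 1512 mg/hr
Concentration = 6084 mg ÷ 48 mL = 126.75 mg/mL
Rate = 1512 mg/hr ÷ 126.75 mg/mL = 11.92899 mL/hr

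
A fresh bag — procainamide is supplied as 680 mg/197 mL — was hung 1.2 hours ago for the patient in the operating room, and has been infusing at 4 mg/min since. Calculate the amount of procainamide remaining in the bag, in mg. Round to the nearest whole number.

392 mg

4 mg/min × 60 min/hr = 240 mg/hr
Concentration = 680 mg ÷ 197 mL = 3.451777 mg/mL
Rate = 240 mg/hr ÷ 3.451777 mg/mL = 69.52941 mL/hr
Volume infused = 69.52941 mL/hr × 1.2 hr = 83.43529 mL
Volume remaining = 197 − 83.43529 = 113.5647 mL
Drug remaining = 113.5647 mL × 3.451777 mg/mL = 392 mg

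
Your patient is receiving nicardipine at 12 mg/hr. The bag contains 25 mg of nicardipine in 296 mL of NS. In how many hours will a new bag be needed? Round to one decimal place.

Concentration = 25 mg ÷ 296 mL = 0.08445946 mg/mL
Rate = 12 mg/hr ÷ 0.08445946 mg/mL = 142.08 mL/hr
Duration = 296 mL ÷ 142.08 mL/hr = 2.083333 hr

2.1 hours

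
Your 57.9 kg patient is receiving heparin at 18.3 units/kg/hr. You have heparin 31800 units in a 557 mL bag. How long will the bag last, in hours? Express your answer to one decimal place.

Dose = 18.3 units/kg/hr × 57.9 kg = 1059.57 units/hr
Concentration = 31800 units ÷ 557 mL = 57.09156 units/mL
Rate = 1059.57 units/hr ÷ 57.09156 units/mL = 18.55913 mL/hr
Duration = 557 mL ÷ 18.55913 mL/hr = 30.01217 hr

30.0 hours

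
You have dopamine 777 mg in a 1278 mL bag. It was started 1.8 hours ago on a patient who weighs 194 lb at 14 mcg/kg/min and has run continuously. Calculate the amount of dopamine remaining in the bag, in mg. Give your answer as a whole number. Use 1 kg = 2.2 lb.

644 mg

Weight = 194 lb ÷ 2.2 lb/kg = 88.18182 kg
Dose = 14 mcg/kg/min × 88.18182 kg = 1234.545 mcg/min
1234.545 mcg/min × 60 min/hr = 74072.73 mcg/hr
Concentration = 777 mg ÷ 1278 mL = 0.6079812 mg/mL = 607.9812 mcg/mL
Rate = 74072.73 mcg/hr ÷ 607.9812 mcg/mL = 121.8339 mL/hr
Volume infused = 121.8339 mL/hr × 1.8 hr = 219.301 mL
Volume remaining = 1278 − 219.301 = 1058.699 mL
Drug remaining = 1058.699 mL × 607.9812 mcg/mL = 643669.1 mcg = 643.6691 mg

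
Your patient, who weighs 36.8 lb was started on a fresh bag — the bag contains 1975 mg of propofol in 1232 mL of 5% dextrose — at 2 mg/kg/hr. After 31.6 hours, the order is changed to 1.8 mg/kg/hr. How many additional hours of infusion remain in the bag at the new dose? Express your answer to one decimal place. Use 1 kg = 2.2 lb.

Initial rate:
Weight = 36.8 lb ÷ 2.2 lb/kg = 16.72727 kg
Dose = 2 mg/kg/hr × 16.72727 kg = 33.45455 mg/hr
Concentration = 1975 mg ÷ 1232 mL = 1.603084 mg/mL
Rate = 33.45455 mg/hr ÷ 1.603084 mg/mL = 20.86886 mL/hr
Volume infused so far = 20.86886 mL/hr × 31.6 hr = 659.456 mL
Volume remaining = 1232 − 659.456 = 572.544 mL
New rate:
Dose = 1.8 mg/kg/hr × 16.72727 kg = 30.10909 mg/hr
Rate = 30.10909 mg/hr ÷ 1.603084 mg/mL = 18.78197 mL/hr
Time remaining = 572.544 mL ÷ 18.78197 mL/hr = 30.4837 hr

30.5 hours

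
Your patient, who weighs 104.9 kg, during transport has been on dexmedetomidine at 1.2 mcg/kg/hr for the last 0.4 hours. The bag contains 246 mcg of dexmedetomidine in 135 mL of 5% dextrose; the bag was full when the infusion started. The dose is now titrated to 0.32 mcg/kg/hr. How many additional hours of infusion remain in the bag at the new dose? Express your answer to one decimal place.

Initial rate:
Dose = 1.2 mcg/kg/hr × 104.9 kg = 125.88 mcg/hr
Concentration = 246 mcg ÷ 135 mL = 1.822222 mcg/mL
Rate = 125.88 mcg/hr ÷ 1.822222 mcg/mL = 69.08049 mL/hr
Volume infused so far = 69.08049 mL/hr × 0.4 hr = 27.6322 mL
Volume remaining = 135 − 27.6322 = 107.3678 mL
New rate:
Dose = 0.32 mcg/kg/hr × 104.9 kg = 33.568 mcg/hr
Rate = 33.568 mcg/hr ÷ 1.822222 mcg/mL = 18.42146 mL/hr
Time remaining = 107.3678 mL ÷ 18.42146 mL/hr = 5.828408 hr

5.8 hours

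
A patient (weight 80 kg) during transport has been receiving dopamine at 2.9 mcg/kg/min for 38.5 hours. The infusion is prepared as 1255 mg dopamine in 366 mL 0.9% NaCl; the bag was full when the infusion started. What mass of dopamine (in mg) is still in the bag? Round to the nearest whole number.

719 mg

Dose = 2.9 mcg/kg/min × 80 kg = 232 mcg/min
232 mcg/min × 60 min/hr = 13920 mcg/hr
Concentration = 1255 mg ÷ 366 mL = 3.428962 mg/mL = 3428.962 mcg/mL
Rate = 13920 mcg/hr ÷ 3428.962 mcg/mL = 4.059538 mL/hr
Volume infused = 4.059538 mL/hr × 38.5 hr = 156.2922 mL
Volume remaining = 366 − 156.2922 = 209.7078 mL
Drug remaining = 209.7078 mL × 3428.962 mcg/mL = 719080 mcg = 719.08 mg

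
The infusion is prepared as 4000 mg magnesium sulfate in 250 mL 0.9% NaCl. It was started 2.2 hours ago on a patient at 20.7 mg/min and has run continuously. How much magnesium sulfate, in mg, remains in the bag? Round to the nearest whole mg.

1268 mg

20.7 mg/min × 60 min/hr = 1242 mg/hr
Concentration = 4000 mg ÷ 250 mL = 16 mg/mL
Rate = 1242 mg/hr ÷ 16 mg/mL = 77.625 mL/hr
Volume infused = 77.625 mL/hr × 2.2 hr = 170.775 mL
Volume remaining = 250 − 170.775 = 79.225 mL
Drug remaining = 79.225 mL × 16 mg/mL = 1267.6 mg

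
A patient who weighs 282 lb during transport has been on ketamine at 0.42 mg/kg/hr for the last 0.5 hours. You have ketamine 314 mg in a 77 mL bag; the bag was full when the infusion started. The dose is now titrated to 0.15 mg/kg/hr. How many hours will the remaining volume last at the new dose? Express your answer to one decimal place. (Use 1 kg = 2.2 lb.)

14.9 hours

Initial rate:
Weight = 282 lb ÷ 2.2 lb/kg = 128.1818 kg
Dose = 0.42 mg/kg/hr × 128.1818 kg = 53.83636 mg/hr
Concentration = 314 mg ÷ 77 mL = 4.077922 mg/mL
Rate = 53.83636 mg/hr ÷ 4.077922 mg/mL = 13.20191 mL/hr
Volume infused so far = 13.20191 mL/hr × 0.5 hr = 6.600955 mL
Volume remaining = 77 − 6.600955 = 70.39904 mL
New rate:
Dose = 0.15 mg/kg/hr × 128.1818 kg = 19.22727 mg/hr
Rate = 19.22727 mg/hr ÷ 4.077922 mg/mL = 4.714968 mL/hr
Time remaining = 70.39904 mL ÷ 4.714968 mL/hr = 14.93097 hr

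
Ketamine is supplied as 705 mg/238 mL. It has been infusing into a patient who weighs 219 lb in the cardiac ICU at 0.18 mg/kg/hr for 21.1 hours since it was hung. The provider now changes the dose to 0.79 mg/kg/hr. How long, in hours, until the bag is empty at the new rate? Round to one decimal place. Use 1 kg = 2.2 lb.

4.2 hours

Initial rate:
Weight = 219 lb ÷ 2.2 lb/kg = 99.54545 kg
Dose = 0.18 mg/kg/hr × 99.54545 kg = 17.91818 mg/hr
Concentration = 705 mg ÷ 238 mL = 2.962185 mg/mL
Rate = 17.91818 mg/hr ÷ 2.962185 mg/mL = 6.048975 mL/hr
Volume infused so far = 6.048975 mL/hr × 21.1 hr = 127.6334 mL
Volume remaining = 238 − 127.6334 = 110.3666 mL
New rate:
Dose = 0.79 mg/kg/hr × 99.54545 kg = 78.64091 mg/hr
Rate = 78.64091 mg/hr ÷ 2.962185 mg/mL = 26.54828 mL/hr
Time remaining = 110.3666 mL ÷ 26.54828 mL/hr = 4.157205 hr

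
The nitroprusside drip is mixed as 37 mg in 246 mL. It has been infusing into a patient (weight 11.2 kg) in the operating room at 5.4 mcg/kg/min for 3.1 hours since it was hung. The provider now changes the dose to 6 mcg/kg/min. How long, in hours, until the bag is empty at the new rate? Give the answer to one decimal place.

6.4 hours

Initial rate:
Dose = 5.4 mcg/kg/min × 11.2 kg = 60.48 mcg/min
60.48 mcg/min × 60 min/hr = 3628.8 mcg/hr
Concentration = 37 mg ÷ 246 mL = 0.1504065 mg/mL = 150.4065 mcg/mL
Rate = 3628.8 mcg/hr ÷ 150.4065 mcg/mL = 24.12662 mL/hr
Volume infused so far = 24.12662 mL/hr × 3.1 hr = 74.79251 mL
Volume remaining = 246 − 74.79251 = 171.2075 mL
New rate:
Dose = 6 mcg/kg/min × 11.2 kg = 67.2 mcg/min
67.2 mcg/min × 60 min/hr = 4032 mcg/hr
Rate = 4032 mcg/hr ÷ 150.4065 mcg/mL = 26.80735 mL/hr
Time remaining = 171.2075 mL ÷ 26.80735 mL/hr = 6.386587 hr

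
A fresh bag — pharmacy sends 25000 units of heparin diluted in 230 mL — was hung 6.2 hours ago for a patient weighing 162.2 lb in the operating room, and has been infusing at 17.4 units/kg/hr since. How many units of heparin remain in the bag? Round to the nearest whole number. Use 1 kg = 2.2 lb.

17046 units

Weight = 162.2 lb ÷ 2.2 lb/kg = 73.72727 kg
Dose = 17.4 units/kg/hr × 73.72727 kg = 1282.855 units/hr
Concentration = 25000 units ÷ 230 mL = 108.6957 units/mL
Rate = 1282.855 units/hr ÷ 108.6957 units/mL = 11.80226 mL/hr
Volume infused = 11.80226 mL/hr × 6.2 hr = 73.17402 mL
Volume remaining = 230 − 73.17402 = 156.826 mL
Drug remaining = 156.826 mL × 108.6957 units/mL = 17046.3 units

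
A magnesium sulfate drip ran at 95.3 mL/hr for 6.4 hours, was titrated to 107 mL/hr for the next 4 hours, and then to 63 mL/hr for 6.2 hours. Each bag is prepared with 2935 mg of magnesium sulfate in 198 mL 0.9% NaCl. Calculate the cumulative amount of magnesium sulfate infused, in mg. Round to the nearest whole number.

Concentration = 2935 mg ÷ 198 mL = 14.82323 mg/mL
Stage 1: 95.3 mL/hr × 6.4 hr = 609.92 mL → 609.92 mL × 14.82323 mg/mL = 9040.986 mg
Stage 2: 107 mL/hr × 4 hr = 428 mL → 428 mL × 14.82323 mg/mL = 6344.343 mg
Stage 3: 63 mL/hr × 6.2 hr = 390.6 mL → 390.6 mL × 14.82323 mg/mL = 5789.955 mg
Total = 9040.986 + 6344.343 + 5789.955 = 21175.28 mg

21175 mg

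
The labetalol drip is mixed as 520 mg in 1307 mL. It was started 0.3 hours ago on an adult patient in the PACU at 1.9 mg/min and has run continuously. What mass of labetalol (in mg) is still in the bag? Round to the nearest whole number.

1.9 mg/min × 60 min/hr = 114 mg/hr
Concentration = 520 mg ÷ 1307 mL = 0.3978577 mg/mL
Rate = 114 mg/hr ÷ 0.3978577 mg/mL = 286.5346 mL/hr
Volume infused = 286.5346 mL/hr × 0.3 hr = 85.96038 mL
Volume remaining = 1307 − 85.96038 = 1221.04 mL
Drug remaining = 1221.04 mL × 0.3978577 mg/mL = 485.8 mg

486 mg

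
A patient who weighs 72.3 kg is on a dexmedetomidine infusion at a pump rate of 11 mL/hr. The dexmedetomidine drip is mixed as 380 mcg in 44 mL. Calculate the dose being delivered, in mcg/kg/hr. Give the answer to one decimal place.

1.3 mcg/kg/hr

Concentration = 380 mcg ÷ 44 mL = 8.636364 mcg/mL
Drug rate = 11 mL/hr × 8.636364 mcg/mL = 95 mcg/hr
95 mcg/hr ÷ 72.3 kg = 1.31397 mcg/kg/hr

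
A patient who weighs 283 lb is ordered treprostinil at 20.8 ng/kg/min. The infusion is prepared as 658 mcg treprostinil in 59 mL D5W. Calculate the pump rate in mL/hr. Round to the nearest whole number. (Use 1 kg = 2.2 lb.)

Weight = 283 lb ÷ 2.2 lb/kg = 128.6364 kg
Dose = 20.8 ng/kg/min × 128.6364 kg = 2675.636 ng/min
2675.636 ng/min × 60 min/hr = 160538.2 ng/hr
Concentration = 658 mcg ÷ 59 mL = 11.15254 mcg/mL = 11152.54 ng/mL
Rate = 160538.2 ng/hr ÷ 11152.54 ng/mL = 14.39476 mL/hr

14 mL/hr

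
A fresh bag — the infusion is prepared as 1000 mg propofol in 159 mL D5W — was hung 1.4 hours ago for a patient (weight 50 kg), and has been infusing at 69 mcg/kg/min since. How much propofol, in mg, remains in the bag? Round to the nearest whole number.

710 mg

Dose = 69 mcg/kg/min × 50 kg = 3450 mcg/min
3450 mcg/min × 60 min/hr = 207000 mcg/hr
Concentration = 1000 mg ÷ 159 mL = 6.289308 mg/mL = 6289.308 mcg/mL
Rate = 207000 mcg/hr ÷ 6289.308 mcg/mL = 32.913 mL/hr
Volume infused = 32.913 mL/hr × 1.4 hr = 46.0782 mL
Volume remaining = 159 − 46.0782 = 112.9218 mL
Drug remaining = 112.9218 mL × 6289.308 mcg/mL = 710200 mcg = 710.2 mg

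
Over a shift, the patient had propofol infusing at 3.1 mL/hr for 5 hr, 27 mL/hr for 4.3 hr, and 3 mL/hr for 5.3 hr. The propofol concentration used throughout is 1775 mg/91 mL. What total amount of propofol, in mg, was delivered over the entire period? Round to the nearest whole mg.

2877 mg

Concentration = 1775 mg ÷ 91 mL = 19.50549 mg/mL
Stage 1: 3.1 mL/hr × 5 hr = 15.5 mL → 15.5 mL × 19.50549 mg/mL = 302.3352 mg
Stage 2: 27 mL/hr × 4.3 hr = 116.1 mL → 116.1 mL × 19.50549 mg/mL = 2264.588 mg
Stage 3: 3 mL/hr × 5.3 hr = 15.9 mL → 15.9 mL × 19.50549 mg/mL = 310.1374 mg
Total = 302.3352 + 2264.588 + 310.1374 = 2877.06 mg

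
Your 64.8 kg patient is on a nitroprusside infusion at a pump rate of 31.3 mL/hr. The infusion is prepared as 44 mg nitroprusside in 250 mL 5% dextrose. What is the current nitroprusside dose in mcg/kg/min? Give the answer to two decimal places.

Concentration = 44 mg ÷ 250 mL = 0.176 mg/mL = 176 mcg/mL
Drug rate = 31.3 mL/hr × 176 mcg/mL = 5508.8 mcg/hr
5508.8 mcg/hr ÷ 60 min/hr = 91.81333 mcg/min
91.81333 mcg/min ÷ 64.8 kg = 1.416872 mcg/kg/min

1.42 mcg/kg/min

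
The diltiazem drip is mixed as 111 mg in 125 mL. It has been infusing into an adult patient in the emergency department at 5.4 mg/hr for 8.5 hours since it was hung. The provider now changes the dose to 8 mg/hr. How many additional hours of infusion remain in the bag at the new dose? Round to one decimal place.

8.1 hours

Initial rate:
Concentration = 111 mg ÷ 125 mL = 0.888 mg/mL
Rate = 5.4 mg/hr ÷ 0.888 mg/mL = 6.081081 mL/hr
Volume infused so far = 6.081081 mL/hr × 8.5 hr = 51.68919 mL
Volume remaining = 125 − 51.68919 = 73.31081 mL
New rate:
Rate = 8 mg/hr ÷ 0.888 mg/mL = 9.009009 mL/hr
Time remaining = 73.31081 mL ÷ 9.009009 mL/hr = 8.1375 hr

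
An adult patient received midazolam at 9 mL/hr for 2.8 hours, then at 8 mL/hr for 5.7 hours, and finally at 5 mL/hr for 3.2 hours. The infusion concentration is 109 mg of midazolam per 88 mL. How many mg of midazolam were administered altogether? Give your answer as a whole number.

108 mg

Concentration = 109 mg ÷ 88 mL = 1.238636 mg/mL
Stage 1: 9 mL/hr × 2.8 hr = 25.2 mL → 25.2 mL × 1.238636 mg/mL = 31.21364 mg
Stage 2: 8 mL/hr × 5.7 hr = 45.6 mL → 45.6 mL × 1.238636 mg/mL = 56.48182 mg
Stage 3: 5 mL/hr × 3.2 hr = 16 mL → 16 mL × 1.238636 mg/mL = 19.81818 mg
Total = 31.21364 + 56.48182 + 19.81818 = 107.5136 mg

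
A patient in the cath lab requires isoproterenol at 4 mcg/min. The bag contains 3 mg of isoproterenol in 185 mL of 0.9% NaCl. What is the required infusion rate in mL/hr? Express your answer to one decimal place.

14.8 mL/hr

4 mcg/min × 60 min/hr = 240 mcg/hr
Concentration = 3 mg ÷ 185 mL = 0.01621622 mg/mL = 16.21622 mcg/mL
Rate = 240 mcg/hr ÷ 16.21622 mcg/mL = 14.8 mL/hr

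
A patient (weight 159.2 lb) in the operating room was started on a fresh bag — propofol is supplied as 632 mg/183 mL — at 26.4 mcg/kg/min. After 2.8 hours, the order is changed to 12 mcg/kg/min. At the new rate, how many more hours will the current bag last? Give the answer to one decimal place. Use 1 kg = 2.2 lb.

6.0 hours

Initial rate:
Weight = 159.2 lb ÷ 2.2 lb/kg = 72.36364 kg
Dose = 26.4 mcg/kg/min × 72.36364 kg = 1910.4 mcg/min
1910.4 mcg/min × 60 min/hr = 114624 mcg/hr
Concentration = 632 mg ÷ 183 mL = 3.453552 mg/mL = 3453.552 mcg/mL
Rate = 114624 mcg/hr ÷ 3453.552 mcg/mL = 33.19018 mL/hr
Volume infused so far = 33.19018 mL/hr × 2.8 hr = 92.9325 mL
Volume remaining = 183 − 92.9325 = 90.0675 mL
New rate:
Dose = 12 mcg/kg/min × 72.36364 kg = 868.3636 mcg/min
868.3636 mcg/min × 60 min/hr = 52101.82 mcg/hr
Rate = 52101.82 mcg/hr ÷ 3453.552 mcg/mL = 15.08644 mL/hr
Time remaining = 90.0675 mL ÷ 15.08644 mL/hr = 5.970095 hr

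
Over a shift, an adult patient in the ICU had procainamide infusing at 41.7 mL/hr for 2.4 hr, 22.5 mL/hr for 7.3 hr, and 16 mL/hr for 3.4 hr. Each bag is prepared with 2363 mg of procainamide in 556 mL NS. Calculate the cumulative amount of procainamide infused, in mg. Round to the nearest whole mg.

Concentration = 2363 mg ÷ 556 mL = 4.25 mg/mL
Stage 1: 41.7 mL/hr × 2.4 hr = 100.08 mL → 100.08 mL × 4.25 mg/mL = 425.34 mg
Stage 2: 22.5 mL/hr × 7.3 hr = 164.25 mL → 164.25 mL × 4.25 mg/mL = 698.0625 mg
Stage 3: 16 mL/hr × 3.4 hr = 54.4 mL → 54.4 mL × 4.25 mg/mL = 231.2 mg
Total = 425.34 + 698.0625 + 231.2 = 1354.602 mg

1355 mg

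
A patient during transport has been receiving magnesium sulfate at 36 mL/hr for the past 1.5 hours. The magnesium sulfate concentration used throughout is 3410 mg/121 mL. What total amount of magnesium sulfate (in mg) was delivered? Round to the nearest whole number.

1522 mg

Concentration = 3410 mg ÷ 121 mL = 28.18182 mg/mL
Drug rate = 36 mL/hr × 28.18182 mg/mL = 1014.545 mg/hr
Total = 1014.545 mg/hr × 1.5 hr = 1521.818 mg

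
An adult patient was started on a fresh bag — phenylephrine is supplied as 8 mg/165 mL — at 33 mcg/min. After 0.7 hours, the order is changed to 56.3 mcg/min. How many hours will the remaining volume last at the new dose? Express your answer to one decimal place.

2.0 hours

Initial rate:
33 mcg/min × 60 min/hr = 1980 mcg/hr
Concentration = 8 mg ÷ 165 mL = 0.04848485 mg/mL = 48.48485 mcg/mL
Rate = 1980 mcg/hr ÷ 48.48485 mcg/mL = 40.8375 mL/hr
Volume infused so far = 40.8375 mL/hr × 0.7 hr = 28.58625 mL
Volume remaining = 165 − 28.58625 = 136.4137 mL
New rate:
56.3 mcg/min × 60 min/hr = 3378 mcg/hr
Rate = 3378 mcg/hr ÷ 48.48485 mcg/mL = 69.67125 mL/hr
Time remaining = 136.4137 mL ÷ 69.67125 mL/hr = 1.957963 hr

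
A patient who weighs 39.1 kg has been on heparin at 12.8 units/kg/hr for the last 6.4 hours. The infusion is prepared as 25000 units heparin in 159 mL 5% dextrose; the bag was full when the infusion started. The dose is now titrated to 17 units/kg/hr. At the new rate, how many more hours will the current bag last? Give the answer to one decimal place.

Initial rate:
Dose = 12.8 units/kg/hr × 39.1 kg = 500.48 units/hr
Concentration = 25000 units ÷ 159 mL = 157.2327 units/mL
Rate = 500.48 units/hr ÷ 157.2327 units/mL = 3.183053 mL/hr
Volume infused so far = 3.183053 mL/hr × 6.4 hr = 20.37154 mL
Volume remaining = 159 − 20.37154 = 138.6285 mL
New rate:
Dose = 17 units/kg/hr × 39.1 kg = 664.7 units/hr
Rate = 664.7 units/hr ÷ 157.2327 units/mL = 4.227492 mL/hr
Time remaining = 138.6285 mL ÷ 4.227492 mL/hr = 32.79213 hr

32.8 hours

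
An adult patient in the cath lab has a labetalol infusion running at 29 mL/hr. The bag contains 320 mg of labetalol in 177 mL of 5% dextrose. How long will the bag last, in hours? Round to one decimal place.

Duration = 177 mL ÷ 29 mL/hr = 6.103448 hr

6.1 hours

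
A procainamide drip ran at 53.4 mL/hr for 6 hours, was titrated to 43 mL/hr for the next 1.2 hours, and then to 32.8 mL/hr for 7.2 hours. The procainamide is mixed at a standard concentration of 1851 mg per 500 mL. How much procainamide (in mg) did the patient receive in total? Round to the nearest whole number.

2251 mg

Concentration = 1851 mg ÷ 500 mL = 3.702 mg/mL
Stage 1: 53.4 mL/hr × 6 hr = 320.4 mL → 320.4 mL × 3.702 mg/mL = 1186.121 mg
Stage 2: 43 mL/hr × 1.2 hr = 51.6 mL → 51.6 mL × 3.702 mg/mL = 191.0232 mg
Stage 3: 32.8 mL/hr × 7.2 hr = 236.16 mL → 236.16 mL × 3.702 mg/mL = 874.2643 mg
Total = 1186.121 + 191.0232 + 874.2643 = 2251.408 mg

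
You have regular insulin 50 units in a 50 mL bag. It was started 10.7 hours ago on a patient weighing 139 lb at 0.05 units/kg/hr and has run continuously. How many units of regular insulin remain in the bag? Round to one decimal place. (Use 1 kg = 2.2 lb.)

16.2 units

Weight = 139 lb ÷ 2.2 lb/kg = 63.18182 kg
Dose = 0.05 units/kg/hr × 63.18182 kg = 3.159091 units/hr
Concentration = 50 units ÷ 50 mL = 1 units/mL
Rate = 3.159091 units/hr ÷ 1 units/mL = 3.159091 mL/hr
Volume infused = 3.159091 mL/hr × 10.7 hr = 33.80227 mL
Volume remaining = 50 − 33.80227 = 16.19773 mL
Drug remaining = 16.19773 mL × 1 units/mL = 16.19773 units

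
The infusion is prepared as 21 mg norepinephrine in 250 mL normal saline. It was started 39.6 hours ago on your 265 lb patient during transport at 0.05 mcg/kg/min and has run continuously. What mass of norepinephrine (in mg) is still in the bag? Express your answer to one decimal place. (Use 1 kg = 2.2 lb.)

Weight = 265 lb ÷ 2.2 lb/kg = 120.4545 kg
Dose = 0.05 mcg/kg/min × 120.4545 kg = 6.022727 mcg/min
6.022727 mcg/min × 60 min/hr = 361.3636 mcg/hr
Concentration = 21 mg ÷ 250 mL = 0.084 mg/mL = 84 mcg/mL
Rate = 361.3636 mcg/hr ÷ 84 mcg/mL = 4.301948 mL/hr
Volume infused = 4.301948 mL/hr × 39.6 hr = 170.3571 mL
Volume remaining = 250 − 170.3571 = 79.64286 mL
Drug remaining = 79.64286 mL × 84 mcg/mL = 6690 mcg = 6.69 mg

6.7 mg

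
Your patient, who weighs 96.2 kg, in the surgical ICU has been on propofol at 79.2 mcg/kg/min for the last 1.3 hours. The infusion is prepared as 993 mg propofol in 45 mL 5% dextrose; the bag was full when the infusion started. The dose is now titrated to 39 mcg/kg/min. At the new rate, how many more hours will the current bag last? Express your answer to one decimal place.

Initial rate:
Dose = 79.2 mcg/kg/min × 96.2 kg = 7619.04 mcg/min
7619.04 mcg/min × 60 min/hr = 457142.4 mcg/hr
Concentration = 993 mg ÷ 45 mL = 22.06667 mg/mL = 22066.67 mcg/mL
Rate = 457142.4 mcg/hr ÷ 22066.67 mcg/mL = 20.71642 mL/hr
Volume infused so far = 20.71642 mL/hr × 1.3 hr = 26.93135 mL
Volume remaining = 45 − 26.93135 = 18.06865 mL
New rate:
Dose = 39 mcg/kg/min × 96.2 kg = 3751.8 mcg/min
3751.8 mcg/min × 60 min/hr = 225108 mcg/hr
Rate = 225108 mcg/hr ÷ 22066.67 mcg/mL = 10.20127 mL/hr
Time remaining = 18.06865 mL ÷ 10.20127 mL/hr = 1.771216 hr

1.8 hours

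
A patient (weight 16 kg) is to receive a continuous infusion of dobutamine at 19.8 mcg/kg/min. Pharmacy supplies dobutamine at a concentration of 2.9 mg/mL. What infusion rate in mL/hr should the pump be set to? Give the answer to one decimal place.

6.6 mL/hr

Dose = 19.8 mcg/kg/min × 16 kg = 316.8 mcg/min
316.8 mcg/min × 60 min/hr = 19008 mcg/hr
Concentration = 2.9 mg/mL = 2900 mcg/mL
Rate = 19008 mcg/hr ÷ 2900 mcg/mL = 6.554483 mL/hr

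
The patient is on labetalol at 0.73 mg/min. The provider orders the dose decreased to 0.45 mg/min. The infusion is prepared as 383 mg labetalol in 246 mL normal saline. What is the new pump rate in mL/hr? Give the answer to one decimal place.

17.3 mL/hr

0.45 mg/min × 60 min/hr = 27 mg/hr
Concentration = 383 mg ÷ 246 mL = 1.556911 mg/mL
Rate = 27 mg/hr ÷ 1.556911 mg/mL = 17.34204 mL/hr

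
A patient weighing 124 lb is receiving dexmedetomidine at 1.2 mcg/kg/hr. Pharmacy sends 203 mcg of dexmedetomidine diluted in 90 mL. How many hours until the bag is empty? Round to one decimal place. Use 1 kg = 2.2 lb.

3.0 hours

Weight = 124 lb ÷ 2.2 lb/kg = 56.36364 kg
Dose = 1.2 mcg/kg/hr × 56.36364 kg = 67.63636 mcg/hr
Concentration = 203 mcg ÷ 90 mL = 2.255556 mcg/mL
Rate = 67.63636 mcg/hr ÷ 2.255556 mcg/mL = 29.98657 mL/hr
Duration = 90 mL ÷ 29.98657 mL/hr = 3.001344 hr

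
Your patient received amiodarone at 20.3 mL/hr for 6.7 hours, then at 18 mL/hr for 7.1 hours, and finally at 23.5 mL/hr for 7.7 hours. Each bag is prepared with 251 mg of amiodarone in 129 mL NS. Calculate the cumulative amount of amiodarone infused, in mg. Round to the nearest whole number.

865 mg

Concentration = 251 mg ÷ 129 mL = 1.945736 mg/mL
Stage 1: 20.3 mL/hr × 6.7 hr = 136.01 mL → 136.01 mL × 1.945736 mg/mL = 264.6396 mg
Stage 2: 18 mL/hr × 7.1 hr = 127.8 mL → 127.8 mL × 1.945736 mg/mL = 248.6651 mg
Stage 3: 23.5 mL/hr × 7.7 hr = 180.95 mL → 180.95 mL × 1.945736 mg/mL = 352.081 mg
Total = 264.6396 + 248.6651 + 352.081 = 865.3857 mg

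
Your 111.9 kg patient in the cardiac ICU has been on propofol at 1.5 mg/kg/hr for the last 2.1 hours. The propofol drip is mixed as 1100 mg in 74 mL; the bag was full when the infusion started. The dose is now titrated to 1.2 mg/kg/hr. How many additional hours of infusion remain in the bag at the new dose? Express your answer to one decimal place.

Initial rate:
Dose = 1.5 mg/kg/hr × 111.9 kg = 167.85 mg/hr
Concentration = 1100 mg ÷ 74 mL = 14.86486 mg/mL
Rate = 167.85 mg/hr ÷ 14.86486 mg/mL = 11.29173 mL/hr
Volume infused so far = 11.29173 mL/hr × 2.1 hr = 23.71263 mL
Volume remaining = 74 − 23.71263 = 50.28737 mL
New rate:
Dose = 1.2 mg/kg/hr × 111.9 kg = 134.28 mg/hr
Rate = 134.28 mg/hr ÷ 14.86486 mg/mL = 9.033382 mL/hr
Time remaining = 50.28737 mL ÷ 9.033382 mL/hr = 5.566838 hr

5.6 hours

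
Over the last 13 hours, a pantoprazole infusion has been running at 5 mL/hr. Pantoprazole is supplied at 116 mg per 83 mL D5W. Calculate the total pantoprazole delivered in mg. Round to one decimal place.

Concentration = 116 mg ÷ 83 mL = 1.39759 mg/mL
Drug rate = 5 mL/hr × 1.39759 mg/mL = 6.987952 mg/hr
Total = 6.987952 mg/hr × 13 hr = 90.84337 mg

90.8 mg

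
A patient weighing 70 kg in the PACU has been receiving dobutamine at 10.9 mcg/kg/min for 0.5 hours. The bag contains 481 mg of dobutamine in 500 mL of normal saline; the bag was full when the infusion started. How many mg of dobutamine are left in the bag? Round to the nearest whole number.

Dose = 10.9 mcg/kg/min × 70 kg = 763 mcg/min
763 mcg/min × 60 min/hr = 45780 mcg/hr
Concentration = 481 mg ÷ 500 mL = 0.962 mg/mL = 962 mcg/mL
Rate = 45780 mcg/hr ÷ 962 mcg/mL = 47.58836 mL/hr
Volume infused = 47.58836 mL/hr × 0.5 hr = 23.79418 mL
Volume remaining = 500 − 23.79418 = 476.2058 mL
Drug remaining = 476.2058 mL × 962 mcg/mL = 458110 mcg = 458.11 mg

458 mg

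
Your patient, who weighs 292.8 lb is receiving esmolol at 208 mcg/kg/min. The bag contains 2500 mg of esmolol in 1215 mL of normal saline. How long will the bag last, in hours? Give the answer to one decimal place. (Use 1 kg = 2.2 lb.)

1.5 hours

Weight = 292.8 lb ÷ 2.2 lb/kg = 133.0909 kg
Dose = 208 mcg/kg/min × 133.0909 kg = 27682.91 mcg/min
27682.91 mcg/min × 60 min/hr = 1660975 mcg/hr
Concentration = 2500 mg ÷ 1215 mL = 2.057613 mg/mL = 2057.613 mcg/mL
Rate = 1660975 mcg/hr ÷ 2057.613 mcg/mL = 807.2336 mL/hr
Duration = 1215 mL ÷ 807.2336 mL/hr = 1.50514 hr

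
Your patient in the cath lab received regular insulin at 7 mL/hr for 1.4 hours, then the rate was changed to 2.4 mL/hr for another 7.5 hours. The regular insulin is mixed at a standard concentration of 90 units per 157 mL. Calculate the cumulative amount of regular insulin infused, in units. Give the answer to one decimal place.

15.9 units

Concentration = 90 units ÷ 157 mL = 0.5732484 units/mL
Stage 1: 7 mL/hr × 1.4 hr = 9.8 mL → 9.8 mL × 0.5732484 units/mL = 5.617834 units
Stage 2: 2.4 mL/hr × 7.5 hr = 18 mL → 18 mL × 0.5732484 units/mL = 10.31847 units
Total = 5.617834 + 10.31847 = 15.93631 units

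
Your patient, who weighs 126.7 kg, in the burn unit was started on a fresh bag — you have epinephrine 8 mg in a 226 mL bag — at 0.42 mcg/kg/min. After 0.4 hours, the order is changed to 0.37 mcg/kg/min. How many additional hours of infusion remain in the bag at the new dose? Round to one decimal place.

Initial rate:
Dose = 0.42 mcg/kg/min × 126.7 kg = 53.214 mcg/min
53.214 mcg/min × 60 min/hr = 3192.84 mcg/hr
Concentration = 8 mg ÷ 226 mL = 0.03539823 mg/mL = 35.39823 mcg/mL
Rate = 3192.84 mcg/hr ÷ 35.39823 mcg/mL = 90.19773 mL/hr
Volume infused so far = 90.19773 mL/hr × 0.4 hr = 36.07909 mL
Volume remaining = 226 − 36.07909 = 189.9209 mL
New rate:
Dose = 0.37 mcg/kg/min × 126.7 kg = 46.879 mcg/min
46.879 mcg/min × 60 min/hr = 2812.74 mcg/hr
Rate = 2812.74 mcg/hr ÷ 35.39823 mcg/mL = 79.4599 mL/hr
Time remaining = 189.9209 mL ÷ 79.4599 mL/hr = 2.390148 hr

2.4 hours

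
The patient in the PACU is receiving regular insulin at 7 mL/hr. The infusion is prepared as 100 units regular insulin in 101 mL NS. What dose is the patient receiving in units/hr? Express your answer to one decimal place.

6.9 units/hr

Concentration = 100 units ÷ 101 mL = 0.990099 units/mL
Drug rate = 7 mL/hr × 0.990099 units/mL = 6.930693 units/hr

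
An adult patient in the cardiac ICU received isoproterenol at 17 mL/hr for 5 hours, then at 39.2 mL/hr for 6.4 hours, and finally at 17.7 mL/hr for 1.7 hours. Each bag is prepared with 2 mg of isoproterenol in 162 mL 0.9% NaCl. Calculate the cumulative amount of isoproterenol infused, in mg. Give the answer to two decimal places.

4.52 mg

Concentration = 2 mg ÷ 162 mL = 0.01234568 mg/mL
Stage 1: 17 mL/hr × 5 hr = 85 mL → 85 mL × 0.01234568 mg/mL = 1.049383 mg
Stage 2: 39.2 mL/hr × 6.4 hr = 250.88 mL → 250.88 mL × 0.01234568 mg/mL = 3.097284 mg
Stage 3: 17.7 mL/hr × 1.7 hr = 30.09 mL → 30.09 mL × 0.01234568 mg/mL = 0.3714815 mg
Total = 1.049383 + 3.097284 + 0.3714815 = 4.518148 mg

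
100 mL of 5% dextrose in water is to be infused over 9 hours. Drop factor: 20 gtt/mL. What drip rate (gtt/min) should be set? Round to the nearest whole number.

4 gtt/min

100 mL ÷ (9 hr × 60 = 540 min) = 0.1851852 mL/min
0.1851852 mL/min × 20 gtt/mL = 3.703704 gtt/min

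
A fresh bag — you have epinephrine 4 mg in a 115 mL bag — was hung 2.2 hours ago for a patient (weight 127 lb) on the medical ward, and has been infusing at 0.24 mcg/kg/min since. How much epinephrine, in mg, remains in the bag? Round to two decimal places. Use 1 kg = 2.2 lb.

2.17 mg

Weight = 127 lb ÷ 2.2 lb/kg = 57.72727 kg
Dose = 0.24 mcg/kg/min × 57.72727 kg = 13.85455 mcg/min
13.85455 mcg/min × 60 min/hr = 831.2727 mcg/hr
Concentration = 4 mg ÷ 115 mL = 0.03478261 mg/mL = 34.78261 mcg/mL
Rate = 831.2727 mcg/hr ÷ 34.78261 mcg/mL = 23.89909 mL/hr
Volume infused = 23.89909 mL/hr × 2.2 hr = 52.578 mL
Volume remaining = 115 − 52.578 = 62.422 mL
Drug remaining = 62.422 mL × 34.78261 mcg/mL = 2171.2 mcg = 2.1712 mg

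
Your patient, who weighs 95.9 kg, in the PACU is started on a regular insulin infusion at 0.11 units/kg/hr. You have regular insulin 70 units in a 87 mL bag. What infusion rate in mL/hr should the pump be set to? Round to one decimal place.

Dose = 0.11 units/kg/hr × 95.9 kg = 10.549 units/hr
Concentration = 70 units ÷ 87 mL = 0.8045977 units/mL
Rate = 10.549 units/hr ÷ 0.8045977 units/mL = 13.1109 mL/hr

13.1 mL/hr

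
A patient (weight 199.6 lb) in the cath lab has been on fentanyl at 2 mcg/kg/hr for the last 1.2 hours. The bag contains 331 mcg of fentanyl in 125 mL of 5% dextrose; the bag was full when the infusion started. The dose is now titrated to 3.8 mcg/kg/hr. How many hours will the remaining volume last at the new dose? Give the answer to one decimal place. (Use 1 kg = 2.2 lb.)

Initial rate:
Weight = 199.6 lb ÷ 2.2 lb/kg = 90.72727 kg
Dose = 2 mcg/kg/hr × 90.72727 kg = 181.4545 mcg/hr
Concentration = 331 mcg ÷ 125 mL = 2.648 mcg/mL
Rate = 181.4545 mcg/hr ÷ 2.648 mcg/mL = 68.52513 mL/hr
Volume infused so far = 68.52513 mL/hr × 1.2 hr = 82.23016 mL
Volume remaining = 125 − 82.23016 = 42.76984 mL
New rate:
Dose = 3.8 mcg/kg/hr × 90.72727 kg = 344.7636 mcg/hr
Rate = 344.7636 mcg/hr ÷ 2.648 mcg/mL = 130.1977 mL/hr
Time remaining = 42.76984 mL ÷ 130.1977 mL/hr = 0.3284991 hr

0.3 hours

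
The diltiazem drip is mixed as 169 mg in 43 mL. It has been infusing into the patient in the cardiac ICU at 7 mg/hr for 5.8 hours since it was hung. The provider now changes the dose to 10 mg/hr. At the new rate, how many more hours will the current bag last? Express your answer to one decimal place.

12.8 hours

Initial rate:
Concentration = 169 mg ÷ 43 mL = 3.930233 mg/mL
Rate = 7 mg/hr ÷ 3.930233 mg/mL = 1.781065 mL/hr
Volume infused so far = 1.781065 mL/hr × 5.8 hr = 10.33018 mL
Volume remaining = 43 − 10.33018 = 32.66982 mL
New rate:
Rate = 10 mg/hr ÷ 3.930233 mg/mL = 2.544379 mL/hr
Time remaining = 32.66982 mL ÷ 2.544379 mL/hr = 12.84 hr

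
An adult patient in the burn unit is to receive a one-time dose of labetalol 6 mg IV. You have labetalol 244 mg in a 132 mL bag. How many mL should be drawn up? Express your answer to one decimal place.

Concentration = 244 mg ÷ 132 mL = 1.848485 mg/mL
Volume = 6 mg ÷ 1.848485 mg/mL = 3.245902 mL

3.2 mL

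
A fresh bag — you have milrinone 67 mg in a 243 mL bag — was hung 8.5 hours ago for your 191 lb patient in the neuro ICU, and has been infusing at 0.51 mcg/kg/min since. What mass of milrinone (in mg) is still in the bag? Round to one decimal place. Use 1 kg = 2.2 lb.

44.4 mg

Weight = 191 lb ÷ 2.2 lb/kg = 86.81818 kg
Dose = 0.51 mcg/kg/min × 86.81818 kg = 44.27727 mcg/min
44.27727 mcg/min × 60 min/hr = 2656.636 mcg/hr
Concentration = 67 mg ÷ 243 mL = 0.2757202 mg/mL = 275.7202 mcg/mL
Rate = 2656.636 mcg/hr ÷ 275.7202 mcg/mL = 9.635263 mL/hr
Volume infused = 9.635263 mL/hr × 8.5 hr = 81.89974 mL
Volume remaining = 243 − 81.89974 = 161.1003 mL
Drug remaining = 161.1003 mL × 275.7202 mcg/mL = 44418.59 mcg = 44.41859 mg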